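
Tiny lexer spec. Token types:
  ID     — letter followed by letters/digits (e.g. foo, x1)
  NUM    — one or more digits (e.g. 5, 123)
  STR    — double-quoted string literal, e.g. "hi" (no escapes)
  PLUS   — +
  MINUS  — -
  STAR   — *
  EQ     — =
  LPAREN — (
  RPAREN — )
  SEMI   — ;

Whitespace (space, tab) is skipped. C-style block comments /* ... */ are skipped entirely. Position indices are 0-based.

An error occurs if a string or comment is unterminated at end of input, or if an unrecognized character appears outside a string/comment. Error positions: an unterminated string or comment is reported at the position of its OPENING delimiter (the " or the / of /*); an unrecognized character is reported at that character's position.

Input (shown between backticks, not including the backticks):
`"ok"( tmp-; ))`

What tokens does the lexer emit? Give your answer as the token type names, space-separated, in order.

Answer: STR LPAREN ID MINUS SEMI RPAREN RPAREN

Derivation:
pos=0: enter STRING mode
pos=0: emit STR "ok" (now at pos=4)
pos=4: emit LPAREN '('
pos=6: emit ID 'tmp' (now at pos=9)
pos=9: emit MINUS '-'
pos=10: emit SEMI ';'
pos=12: emit RPAREN ')'
pos=13: emit RPAREN ')'
DONE. 7 tokens: [STR, LPAREN, ID, MINUS, SEMI, RPAREN, RPAREN]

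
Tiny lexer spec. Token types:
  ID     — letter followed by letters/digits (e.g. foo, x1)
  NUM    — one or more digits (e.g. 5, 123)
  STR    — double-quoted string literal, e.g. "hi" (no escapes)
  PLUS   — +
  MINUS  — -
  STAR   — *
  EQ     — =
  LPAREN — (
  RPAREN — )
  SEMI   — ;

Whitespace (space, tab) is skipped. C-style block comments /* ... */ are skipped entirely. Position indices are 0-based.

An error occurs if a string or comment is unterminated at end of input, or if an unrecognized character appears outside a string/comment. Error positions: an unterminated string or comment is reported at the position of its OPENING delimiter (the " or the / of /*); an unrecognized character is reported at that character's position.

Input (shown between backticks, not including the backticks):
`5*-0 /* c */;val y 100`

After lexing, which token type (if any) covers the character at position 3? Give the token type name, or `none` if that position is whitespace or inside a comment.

pos=0: emit NUM '5' (now at pos=1)
pos=1: emit STAR '*'
pos=2: emit MINUS '-'
pos=3: emit NUM '0' (now at pos=4)
pos=5: enter COMMENT mode (saw '/*')
exit COMMENT mode (now at pos=12)
pos=12: emit SEMI ';'
pos=13: emit ID 'val' (now at pos=16)
pos=17: emit ID 'y' (now at pos=18)
pos=19: emit NUM '100' (now at pos=22)
DONE. 8 tokens: [NUM, STAR, MINUS, NUM, SEMI, ID, ID, NUM]
Position 3: char is '0' -> NUM

Answer: NUM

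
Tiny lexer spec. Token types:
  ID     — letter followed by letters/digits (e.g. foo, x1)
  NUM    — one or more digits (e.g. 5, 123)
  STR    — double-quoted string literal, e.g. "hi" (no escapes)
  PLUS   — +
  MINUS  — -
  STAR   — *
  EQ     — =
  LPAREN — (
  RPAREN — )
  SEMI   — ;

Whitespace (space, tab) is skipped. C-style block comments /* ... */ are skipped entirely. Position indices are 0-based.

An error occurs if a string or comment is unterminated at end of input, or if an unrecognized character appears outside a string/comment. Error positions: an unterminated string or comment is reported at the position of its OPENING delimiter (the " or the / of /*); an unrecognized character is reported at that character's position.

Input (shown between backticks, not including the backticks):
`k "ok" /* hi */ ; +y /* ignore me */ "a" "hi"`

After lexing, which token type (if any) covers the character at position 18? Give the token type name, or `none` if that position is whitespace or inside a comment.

Answer: PLUS

Derivation:
pos=0: emit ID 'k' (now at pos=1)
pos=2: enter STRING mode
pos=2: emit STR "ok" (now at pos=6)
pos=7: enter COMMENT mode (saw '/*')
exit COMMENT mode (now at pos=15)
pos=16: emit SEMI ';'
pos=18: emit PLUS '+'
pos=19: emit ID 'y' (now at pos=20)
pos=21: enter COMMENT mode (saw '/*')
exit COMMENT mode (now at pos=36)
pos=37: enter STRING mode
pos=37: emit STR "a" (now at pos=40)
pos=41: enter STRING mode
pos=41: emit STR "hi" (now at pos=45)
DONE. 7 tokens: [ID, STR, SEMI, PLUS, ID, STR, STR]
Position 18: char is '+' -> PLUS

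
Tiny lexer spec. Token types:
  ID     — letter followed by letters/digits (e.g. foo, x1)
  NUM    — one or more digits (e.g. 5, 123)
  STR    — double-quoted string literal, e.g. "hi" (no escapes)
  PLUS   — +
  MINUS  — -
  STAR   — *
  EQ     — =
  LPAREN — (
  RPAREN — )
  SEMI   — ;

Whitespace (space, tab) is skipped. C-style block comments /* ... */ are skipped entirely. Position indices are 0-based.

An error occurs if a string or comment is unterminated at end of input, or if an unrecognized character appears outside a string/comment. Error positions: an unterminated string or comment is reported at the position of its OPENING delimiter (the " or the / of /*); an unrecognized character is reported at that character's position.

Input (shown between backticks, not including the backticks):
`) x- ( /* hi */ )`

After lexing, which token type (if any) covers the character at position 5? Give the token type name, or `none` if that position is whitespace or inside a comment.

Answer: LPAREN

Derivation:
pos=0: emit RPAREN ')'
pos=2: emit ID 'x' (now at pos=3)
pos=3: emit MINUS '-'
pos=5: emit LPAREN '('
pos=7: enter COMMENT mode (saw '/*')
exit COMMENT mode (now at pos=15)
pos=16: emit RPAREN ')'
DONE. 5 tokens: [RPAREN, ID, MINUS, LPAREN, RPAREN]
Position 5: char is '(' -> LPAREN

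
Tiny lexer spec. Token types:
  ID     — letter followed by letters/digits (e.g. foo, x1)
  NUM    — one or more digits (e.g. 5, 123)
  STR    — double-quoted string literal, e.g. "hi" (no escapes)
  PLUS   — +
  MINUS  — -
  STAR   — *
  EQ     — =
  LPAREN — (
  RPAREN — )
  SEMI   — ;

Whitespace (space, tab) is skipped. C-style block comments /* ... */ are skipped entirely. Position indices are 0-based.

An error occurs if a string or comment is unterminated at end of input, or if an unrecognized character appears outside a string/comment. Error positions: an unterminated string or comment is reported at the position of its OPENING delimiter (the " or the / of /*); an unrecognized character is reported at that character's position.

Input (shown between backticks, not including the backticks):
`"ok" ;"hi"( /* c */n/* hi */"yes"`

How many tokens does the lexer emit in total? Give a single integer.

Answer: 6

Derivation:
pos=0: enter STRING mode
pos=0: emit STR "ok" (now at pos=4)
pos=5: emit SEMI ';'
pos=6: enter STRING mode
pos=6: emit STR "hi" (now at pos=10)
pos=10: emit LPAREN '('
pos=12: enter COMMENT mode (saw '/*')
exit COMMENT mode (now at pos=19)
pos=19: emit ID 'n' (now at pos=20)
pos=20: enter COMMENT mode (saw '/*')
exit COMMENT mode (now at pos=28)
pos=28: enter STRING mode
pos=28: emit STR "yes" (now at pos=33)
DONE. 6 tokens: [STR, SEMI, STR, LPAREN, ID, STR]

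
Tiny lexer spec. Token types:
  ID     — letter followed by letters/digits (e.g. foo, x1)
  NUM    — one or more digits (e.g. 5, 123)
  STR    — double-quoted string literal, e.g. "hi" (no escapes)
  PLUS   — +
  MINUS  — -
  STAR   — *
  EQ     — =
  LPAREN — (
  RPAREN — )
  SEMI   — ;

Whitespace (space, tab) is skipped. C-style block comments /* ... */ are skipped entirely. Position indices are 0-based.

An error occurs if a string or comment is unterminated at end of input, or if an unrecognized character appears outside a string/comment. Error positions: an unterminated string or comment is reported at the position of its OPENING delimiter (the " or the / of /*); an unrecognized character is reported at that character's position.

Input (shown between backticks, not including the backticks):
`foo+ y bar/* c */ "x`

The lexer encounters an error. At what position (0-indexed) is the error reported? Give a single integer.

Answer: 18

Derivation:
pos=0: emit ID 'foo' (now at pos=3)
pos=3: emit PLUS '+'
pos=5: emit ID 'y' (now at pos=6)
pos=7: emit ID 'bar' (now at pos=10)
pos=10: enter COMMENT mode (saw '/*')
exit COMMENT mode (now at pos=17)
pos=18: enter STRING mode
pos=18: ERROR — unterminated string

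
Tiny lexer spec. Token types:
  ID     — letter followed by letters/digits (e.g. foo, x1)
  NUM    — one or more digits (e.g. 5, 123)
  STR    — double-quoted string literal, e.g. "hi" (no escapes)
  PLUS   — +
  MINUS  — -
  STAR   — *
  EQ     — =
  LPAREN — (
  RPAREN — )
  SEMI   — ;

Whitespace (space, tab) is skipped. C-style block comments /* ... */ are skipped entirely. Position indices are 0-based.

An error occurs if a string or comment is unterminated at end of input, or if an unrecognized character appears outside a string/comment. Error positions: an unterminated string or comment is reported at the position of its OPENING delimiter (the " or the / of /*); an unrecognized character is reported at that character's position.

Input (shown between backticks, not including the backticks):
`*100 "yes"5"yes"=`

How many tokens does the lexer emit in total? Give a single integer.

pos=0: emit STAR '*'
pos=1: emit NUM '100' (now at pos=4)
pos=5: enter STRING mode
pos=5: emit STR "yes" (now at pos=10)
pos=10: emit NUM '5' (now at pos=11)
pos=11: enter STRING mode
pos=11: emit STR "yes" (now at pos=16)
pos=16: emit EQ '='
DONE. 6 tokens: [STAR, NUM, STR, NUM, STR, EQ]

Answer: 6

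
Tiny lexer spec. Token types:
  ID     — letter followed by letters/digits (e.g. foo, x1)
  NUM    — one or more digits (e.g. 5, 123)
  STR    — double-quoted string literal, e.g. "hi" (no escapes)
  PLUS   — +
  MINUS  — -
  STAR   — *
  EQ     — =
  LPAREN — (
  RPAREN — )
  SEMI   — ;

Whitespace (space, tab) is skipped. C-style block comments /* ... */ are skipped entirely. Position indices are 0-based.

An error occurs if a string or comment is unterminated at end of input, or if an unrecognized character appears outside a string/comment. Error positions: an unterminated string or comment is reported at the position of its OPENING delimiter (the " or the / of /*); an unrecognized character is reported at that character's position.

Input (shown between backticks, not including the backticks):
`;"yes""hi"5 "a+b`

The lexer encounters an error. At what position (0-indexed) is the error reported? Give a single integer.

pos=0: emit SEMI ';'
pos=1: enter STRING mode
pos=1: emit STR "yes" (now at pos=6)
pos=6: enter STRING mode
pos=6: emit STR "hi" (now at pos=10)
pos=10: emit NUM '5' (now at pos=11)
pos=12: enter STRING mode
pos=12: ERROR — unterminated string

Answer: 12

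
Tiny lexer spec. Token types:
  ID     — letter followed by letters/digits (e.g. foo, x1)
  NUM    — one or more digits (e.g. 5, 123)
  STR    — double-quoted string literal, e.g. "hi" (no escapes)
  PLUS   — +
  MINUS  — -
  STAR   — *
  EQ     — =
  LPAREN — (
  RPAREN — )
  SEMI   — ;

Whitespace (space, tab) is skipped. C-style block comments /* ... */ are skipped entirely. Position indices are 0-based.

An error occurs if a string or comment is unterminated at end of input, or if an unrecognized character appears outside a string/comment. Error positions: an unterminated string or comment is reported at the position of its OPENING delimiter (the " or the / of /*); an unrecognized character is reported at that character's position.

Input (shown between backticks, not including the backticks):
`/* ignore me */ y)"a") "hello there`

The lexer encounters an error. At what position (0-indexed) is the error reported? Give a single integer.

pos=0: enter COMMENT mode (saw '/*')
exit COMMENT mode (now at pos=15)
pos=16: emit ID 'y' (now at pos=17)
pos=17: emit RPAREN ')'
pos=18: enter STRING mode
pos=18: emit STR "a" (now at pos=21)
pos=21: emit RPAREN ')'
pos=23: enter STRING mode
pos=23: ERROR — unterminated string

Answer: 23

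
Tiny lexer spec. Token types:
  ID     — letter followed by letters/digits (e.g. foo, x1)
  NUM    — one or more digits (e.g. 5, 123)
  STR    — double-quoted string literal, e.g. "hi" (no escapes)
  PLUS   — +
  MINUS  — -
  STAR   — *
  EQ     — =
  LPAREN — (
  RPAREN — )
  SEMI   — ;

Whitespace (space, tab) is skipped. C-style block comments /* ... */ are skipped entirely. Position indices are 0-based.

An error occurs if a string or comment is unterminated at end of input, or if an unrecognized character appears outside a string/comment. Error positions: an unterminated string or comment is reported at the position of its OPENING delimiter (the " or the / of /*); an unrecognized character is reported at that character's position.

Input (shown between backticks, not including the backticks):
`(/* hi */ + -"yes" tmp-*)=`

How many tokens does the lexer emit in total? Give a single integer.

Answer: 9

Derivation:
pos=0: emit LPAREN '('
pos=1: enter COMMENT mode (saw '/*')
exit COMMENT mode (now at pos=9)
pos=10: emit PLUS '+'
pos=12: emit MINUS '-'
pos=13: enter STRING mode
pos=13: emit STR "yes" (now at pos=18)
pos=19: emit ID 'tmp' (now at pos=22)
pos=22: emit MINUS '-'
pos=23: emit STAR '*'
pos=24: emit RPAREN ')'
pos=25: emit EQ '='
DONE. 9 tokens: [LPAREN, PLUS, MINUS, STR, ID, MINUS, STAR, RPAREN, EQ]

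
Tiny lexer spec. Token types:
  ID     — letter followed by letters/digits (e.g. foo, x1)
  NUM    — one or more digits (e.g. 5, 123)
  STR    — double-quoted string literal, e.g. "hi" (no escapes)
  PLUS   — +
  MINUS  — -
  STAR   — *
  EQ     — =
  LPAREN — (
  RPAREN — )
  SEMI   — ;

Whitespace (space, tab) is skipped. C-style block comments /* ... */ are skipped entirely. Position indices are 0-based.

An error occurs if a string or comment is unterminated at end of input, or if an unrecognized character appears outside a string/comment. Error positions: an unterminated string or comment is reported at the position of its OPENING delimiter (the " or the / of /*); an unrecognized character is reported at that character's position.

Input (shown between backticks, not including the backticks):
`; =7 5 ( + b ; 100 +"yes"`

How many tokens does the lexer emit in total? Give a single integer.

pos=0: emit SEMI ';'
pos=2: emit EQ '='
pos=3: emit NUM '7' (now at pos=4)
pos=5: emit NUM '5' (now at pos=6)
pos=7: emit LPAREN '('
pos=9: emit PLUS '+'
pos=11: emit ID 'b' (now at pos=12)
pos=13: emit SEMI ';'
pos=15: emit NUM '100' (now at pos=18)
pos=19: emit PLUS '+'
pos=20: enter STRING mode
pos=20: emit STR "yes" (now at pos=25)
DONE. 11 tokens: [SEMI, EQ, NUM, NUM, LPAREN, PLUS, ID, SEMI, NUM, PLUS, STR]

Answer: 11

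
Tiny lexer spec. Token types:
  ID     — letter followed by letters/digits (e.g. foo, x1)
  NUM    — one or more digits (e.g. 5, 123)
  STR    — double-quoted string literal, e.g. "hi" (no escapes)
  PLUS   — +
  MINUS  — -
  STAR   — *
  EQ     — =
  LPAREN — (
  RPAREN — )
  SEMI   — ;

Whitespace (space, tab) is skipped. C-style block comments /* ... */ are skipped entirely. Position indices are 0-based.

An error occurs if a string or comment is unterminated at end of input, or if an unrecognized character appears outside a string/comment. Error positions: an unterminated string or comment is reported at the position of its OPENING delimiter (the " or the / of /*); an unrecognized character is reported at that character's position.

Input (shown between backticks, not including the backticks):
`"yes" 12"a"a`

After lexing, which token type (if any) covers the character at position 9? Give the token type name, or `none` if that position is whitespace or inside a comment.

pos=0: enter STRING mode
pos=0: emit STR "yes" (now at pos=5)
pos=6: emit NUM '12' (now at pos=8)
pos=8: enter STRING mode
pos=8: emit STR "a" (now at pos=11)
pos=11: emit ID 'a' (now at pos=12)
DONE. 4 tokens: [STR, NUM, STR, ID]
Position 9: char is 'a' -> STR

Answer: STR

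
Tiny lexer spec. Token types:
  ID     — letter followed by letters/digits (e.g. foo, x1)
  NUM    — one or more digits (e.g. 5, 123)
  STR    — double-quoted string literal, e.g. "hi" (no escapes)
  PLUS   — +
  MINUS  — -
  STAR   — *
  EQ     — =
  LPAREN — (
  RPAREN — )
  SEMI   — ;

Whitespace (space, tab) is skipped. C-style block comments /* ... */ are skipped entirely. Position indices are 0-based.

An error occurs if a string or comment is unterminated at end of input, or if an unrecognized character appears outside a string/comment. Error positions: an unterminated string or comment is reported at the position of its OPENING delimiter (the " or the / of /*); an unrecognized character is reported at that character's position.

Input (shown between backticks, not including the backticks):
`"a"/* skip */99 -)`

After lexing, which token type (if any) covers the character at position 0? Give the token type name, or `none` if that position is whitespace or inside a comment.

Answer: STR

Derivation:
pos=0: enter STRING mode
pos=0: emit STR "a" (now at pos=3)
pos=3: enter COMMENT mode (saw '/*')
exit COMMENT mode (now at pos=13)
pos=13: emit NUM '99' (now at pos=15)
pos=16: emit MINUS '-'
pos=17: emit RPAREN ')'
DONE. 4 tokens: [STR, NUM, MINUS, RPAREN]
Position 0: char is '"' -> STR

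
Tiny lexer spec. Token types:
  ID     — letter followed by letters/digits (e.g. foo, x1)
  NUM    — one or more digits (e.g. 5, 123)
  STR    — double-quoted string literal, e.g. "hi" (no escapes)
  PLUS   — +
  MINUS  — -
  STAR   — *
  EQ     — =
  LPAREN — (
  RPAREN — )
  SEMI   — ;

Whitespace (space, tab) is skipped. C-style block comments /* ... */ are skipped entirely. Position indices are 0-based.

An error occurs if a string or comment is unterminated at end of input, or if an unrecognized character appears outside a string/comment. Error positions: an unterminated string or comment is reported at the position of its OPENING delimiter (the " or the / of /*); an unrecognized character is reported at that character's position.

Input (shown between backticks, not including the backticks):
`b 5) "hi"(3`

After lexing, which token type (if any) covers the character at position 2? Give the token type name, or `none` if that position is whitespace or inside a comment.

Answer: NUM

Derivation:
pos=0: emit ID 'b' (now at pos=1)
pos=2: emit NUM '5' (now at pos=3)
pos=3: emit RPAREN ')'
pos=5: enter STRING mode
pos=5: emit STR "hi" (now at pos=9)
pos=9: emit LPAREN '('
pos=10: emit NUM '3' (now at pos=11)
DONE. 6 tokens: [ID, NUM, RPAREN, STR, LPAREN, NUM]
Position 2: char is '5' -> NUM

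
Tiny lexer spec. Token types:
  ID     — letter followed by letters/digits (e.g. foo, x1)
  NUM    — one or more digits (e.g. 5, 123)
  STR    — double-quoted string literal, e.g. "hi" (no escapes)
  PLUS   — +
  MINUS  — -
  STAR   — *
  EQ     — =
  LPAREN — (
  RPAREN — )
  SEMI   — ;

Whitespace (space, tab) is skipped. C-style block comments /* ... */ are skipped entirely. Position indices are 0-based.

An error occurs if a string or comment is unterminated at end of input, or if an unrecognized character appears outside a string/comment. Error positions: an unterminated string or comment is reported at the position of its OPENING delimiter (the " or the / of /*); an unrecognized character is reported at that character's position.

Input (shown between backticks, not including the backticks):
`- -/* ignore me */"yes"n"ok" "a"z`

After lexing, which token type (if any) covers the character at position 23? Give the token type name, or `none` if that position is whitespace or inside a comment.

pos=0: emit MINUS '-'
pos=2: emit MINUS '-'
pos=3: enter COMMENT mode (saw '/*')
exit COMMENT mode (now at pos=18)
pos=18: enter STRING mode
pos=18: emit STR "yes" (now at pos=23)
pos=23: emit ID 'n' (now at pos=24)
pos=24: enter STRING mode
pos=24: emit STR "ok" (now at pos=28)
pos=29: enter STRING mode
pos=29: emit STR "a" (now at pos=32)
pos=32: emit ID 'z' (now at pos=33)
DONE. 7 tokens: [MINUS, MINUS, STR, ID, STR, STR, ID]
Position 23: char is 'n' -> ID

Answer: ID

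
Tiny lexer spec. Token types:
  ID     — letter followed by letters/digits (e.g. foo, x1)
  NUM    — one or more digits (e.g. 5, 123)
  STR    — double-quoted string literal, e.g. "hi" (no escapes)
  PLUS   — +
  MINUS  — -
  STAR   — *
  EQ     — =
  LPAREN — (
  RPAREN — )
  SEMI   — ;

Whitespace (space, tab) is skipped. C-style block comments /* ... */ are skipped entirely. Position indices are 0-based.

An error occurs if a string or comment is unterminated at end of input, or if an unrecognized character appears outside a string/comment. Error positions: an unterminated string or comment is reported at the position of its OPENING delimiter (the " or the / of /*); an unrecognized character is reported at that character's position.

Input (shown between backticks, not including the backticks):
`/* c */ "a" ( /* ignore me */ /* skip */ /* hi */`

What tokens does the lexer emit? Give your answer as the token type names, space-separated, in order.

Answer: STR LPAREN

Derivation:
pos=0: enter COMMENT mode (saw '/*')
exit COMMENT mode (now at pos=7)
pos=8: enter STRING mode
pos=8: emit STR "a" (now at pos=11)
pos=12: emit LPAREN '('
pos=14: enter COMMENT mode (saw '/*')
exit COMMENT mode (now at pos=29)
pos=30: enter COMMENT mode (saw '/*')
exit COMMENT mode (now at pos=40)
pos=41: enter COMMENT mode (saw '/*')
exit COMMENT mode (now at pos=49)
DONE. 2 tokens: [STR, LPAREN]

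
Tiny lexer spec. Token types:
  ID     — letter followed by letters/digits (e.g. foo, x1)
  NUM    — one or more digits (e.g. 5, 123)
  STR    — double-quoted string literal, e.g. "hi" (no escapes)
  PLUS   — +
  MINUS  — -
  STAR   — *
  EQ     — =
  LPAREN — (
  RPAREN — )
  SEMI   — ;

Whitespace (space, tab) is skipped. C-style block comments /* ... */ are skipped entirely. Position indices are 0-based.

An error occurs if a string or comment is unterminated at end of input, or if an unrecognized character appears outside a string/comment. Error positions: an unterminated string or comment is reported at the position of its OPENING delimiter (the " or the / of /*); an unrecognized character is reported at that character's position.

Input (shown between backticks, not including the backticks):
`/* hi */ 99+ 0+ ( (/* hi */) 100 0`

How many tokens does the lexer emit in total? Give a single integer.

Answer: 9

Derivation:
pos=0: enter COMMENT mode (saw '/*')
exit COMMENT mode (now at pos=8)
pos=9: emit NUM '99' (now at pos=11)
pos=11: emit PLUS '+'
pos=13: emit NUM '0' (now at pos=14)
pos=14: emit PLUS '+'
pos=16: emit LPAREN '('
pos=18: emit LPAREN '('
pos=19: enter COMMENT mode (saw '/*')
exit COMMENT mode (now at pos=27)
pos=27: emit RPAREN ')'
pos=29: emit NUM '100' (now at pos=32)
pos=33: emit NUM '0' (now at pos=34)
DONE. 9 tokens: [NUM, PLUS, NUM, PLUS, LPAREN, LPAREN, RPAREN, NUM, NUM]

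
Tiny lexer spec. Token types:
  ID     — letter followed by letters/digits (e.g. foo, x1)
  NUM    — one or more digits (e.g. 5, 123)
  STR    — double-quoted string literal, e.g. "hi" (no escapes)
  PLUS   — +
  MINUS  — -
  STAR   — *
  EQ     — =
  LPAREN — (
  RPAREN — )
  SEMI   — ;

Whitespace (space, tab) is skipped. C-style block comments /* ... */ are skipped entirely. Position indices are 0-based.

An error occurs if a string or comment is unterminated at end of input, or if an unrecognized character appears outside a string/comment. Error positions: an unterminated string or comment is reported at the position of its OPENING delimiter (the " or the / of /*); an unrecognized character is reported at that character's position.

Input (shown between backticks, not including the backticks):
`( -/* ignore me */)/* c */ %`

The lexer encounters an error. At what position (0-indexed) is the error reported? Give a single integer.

pos=0: emit LPAREN '('
pos=2: emit MINUS '-'
pos=3: enter COMMENT mode (saw '/*')
exit COMMENT mode (now at pos=18)
pos=18: emit RPAREN ')'
pos=19: enter COMMENT mode (saw '/*')
exit COMMENT mode (now at pos=26)
pos=27: ERROR — unrecognized char '%'

Answer: 27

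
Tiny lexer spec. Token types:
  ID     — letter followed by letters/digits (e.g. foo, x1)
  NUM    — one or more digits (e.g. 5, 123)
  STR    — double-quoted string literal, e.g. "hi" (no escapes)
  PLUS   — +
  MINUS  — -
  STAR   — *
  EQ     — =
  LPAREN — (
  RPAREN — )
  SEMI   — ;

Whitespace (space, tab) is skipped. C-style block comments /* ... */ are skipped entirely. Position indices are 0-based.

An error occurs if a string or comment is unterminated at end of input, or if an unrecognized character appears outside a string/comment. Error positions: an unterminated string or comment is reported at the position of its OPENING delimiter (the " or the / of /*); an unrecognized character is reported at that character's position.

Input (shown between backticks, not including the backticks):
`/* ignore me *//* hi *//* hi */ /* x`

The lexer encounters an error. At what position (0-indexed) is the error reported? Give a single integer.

pos=0: enter COMMENT mode (saw '/*')
exit COMMENT mode (now at pos=15)
pos=15: enter COMMENT mode (saw '/*')
exit COMMENT mode (now at pos=23)
pos=23: enter COMMENT mode (saw '/*')
exit COMMENT mode (now at pos=31)
pos=32: enter COMMENT mode (saw '/*')
pos=32: ERROR — unterminated comment (reached EOF)

Answer: 32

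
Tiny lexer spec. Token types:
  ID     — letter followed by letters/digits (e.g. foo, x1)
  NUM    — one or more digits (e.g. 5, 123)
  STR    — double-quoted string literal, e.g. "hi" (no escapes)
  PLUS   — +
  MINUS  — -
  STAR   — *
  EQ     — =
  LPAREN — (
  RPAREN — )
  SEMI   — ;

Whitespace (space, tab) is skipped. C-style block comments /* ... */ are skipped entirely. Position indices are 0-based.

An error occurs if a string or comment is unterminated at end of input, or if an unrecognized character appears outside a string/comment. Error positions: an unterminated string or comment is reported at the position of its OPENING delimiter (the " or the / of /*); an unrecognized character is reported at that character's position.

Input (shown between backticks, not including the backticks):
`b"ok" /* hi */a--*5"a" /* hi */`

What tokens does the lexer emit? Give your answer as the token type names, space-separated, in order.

pos=0: emit ID 'b' (now at pos=1)
pos=1: enter STRING mode
pos=1: emit STR "ok" (now at pos=5)
pos=6: enter COMMENT mode (saw '/*')
exit COMMENT mode (now at pos=14)
pos=14: emit ID 'a' (now at pos=15)
pos=15: emit MINUS '-'
pos=16: emit MINUS '-'
pos=17: emit STAR '*'
pos=18: emit NUM '5' (now at pos=19)
pos=19: enter STRING mode
pos=19: emit STR "a" (now at pos=22)
pos=23: enter COMMENT mode (saw '/*')
exit COMMENT mode (now at pos=31)
DONE. 8 tokens: [ID, STR, ID, MINUS, MINUS, STAR, NUM, STR]

Answer: ID STR ID MINUS MINUS STAR NUM STR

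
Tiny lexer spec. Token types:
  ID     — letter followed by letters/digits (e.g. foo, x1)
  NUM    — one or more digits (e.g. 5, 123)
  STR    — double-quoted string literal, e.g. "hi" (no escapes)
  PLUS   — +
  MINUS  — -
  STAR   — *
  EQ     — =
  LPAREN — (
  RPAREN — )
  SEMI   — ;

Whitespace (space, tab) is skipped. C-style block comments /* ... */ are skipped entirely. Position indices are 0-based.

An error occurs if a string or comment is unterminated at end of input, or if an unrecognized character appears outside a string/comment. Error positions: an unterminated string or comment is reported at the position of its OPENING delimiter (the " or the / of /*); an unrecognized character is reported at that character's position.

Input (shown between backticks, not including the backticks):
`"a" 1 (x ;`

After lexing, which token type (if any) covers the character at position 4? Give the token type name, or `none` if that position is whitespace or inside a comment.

pos=0: enter STRING mode
pos=0: emit STR "a" (now at pos=3)
pos=4: emit NUM '1' (now at pos=5)
pos=6: emit LPAREN '('
pos=7: emit ID 'x' (now at pos=8)
pos=9: emit SEMI ';'
DONE. 5 tokens: [STR, NUM, LPAREN, ID, SEMI]
Position 4: char is '1' -> NUM

Answer: NUM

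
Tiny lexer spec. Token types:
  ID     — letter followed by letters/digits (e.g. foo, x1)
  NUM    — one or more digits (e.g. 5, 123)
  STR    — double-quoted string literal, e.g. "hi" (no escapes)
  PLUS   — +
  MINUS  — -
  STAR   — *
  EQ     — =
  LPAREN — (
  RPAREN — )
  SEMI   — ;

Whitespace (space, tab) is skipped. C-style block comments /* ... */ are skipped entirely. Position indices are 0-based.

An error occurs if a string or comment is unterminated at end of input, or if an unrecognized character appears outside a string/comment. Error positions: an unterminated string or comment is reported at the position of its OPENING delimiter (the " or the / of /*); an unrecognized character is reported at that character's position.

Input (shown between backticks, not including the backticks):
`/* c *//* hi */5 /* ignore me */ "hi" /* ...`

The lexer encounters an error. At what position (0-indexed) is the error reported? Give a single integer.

Answer: 38

Derivation:
pos=0: enter COMMENT mode (saw '/*')
exit COMMENT mode (now at pos=7)
pos=7: enter COMMENT mode (saw '/*')
exit COMMENT mode (now at pos=15)
pos=15: emit NUM '5' (now at pos=16)
pos=17: enter COMMENT mode (saw '/*')
exit COMMENT mode (now at pos=32)
pos=33: enter STRING mode
pos=33: emit STR "hi" (now at pos=37)
pos=38: enter COMMENT mode (saw '/*')
pos=38: ERROR — unterminated comment (reached EOF)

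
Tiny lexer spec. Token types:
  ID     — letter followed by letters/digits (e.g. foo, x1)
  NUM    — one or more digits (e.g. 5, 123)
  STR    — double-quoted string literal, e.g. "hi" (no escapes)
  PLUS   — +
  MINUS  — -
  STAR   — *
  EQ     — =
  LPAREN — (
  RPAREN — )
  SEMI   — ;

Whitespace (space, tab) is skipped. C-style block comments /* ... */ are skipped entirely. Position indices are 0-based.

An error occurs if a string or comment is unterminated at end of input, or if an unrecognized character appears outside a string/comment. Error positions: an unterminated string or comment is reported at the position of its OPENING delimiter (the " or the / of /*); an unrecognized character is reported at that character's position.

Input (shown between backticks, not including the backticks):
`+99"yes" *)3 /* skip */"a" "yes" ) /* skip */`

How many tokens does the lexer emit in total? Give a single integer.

Answer: 9

Derivation:
pos=0: emit PLUS '+'
pos=1: emit NUM '99' (now at pos=3)
pos=3: enter STRING mode
pos=3: emit STR "yes" (now at pos=8)
pos=9: emit STAR '*'
pos=10: emit RPAREN ')'
pos=11: emit NUM '3' (now at pos=12)
pos=13: enter COMMENT mode (saw '/*')
exit COMMENT mode (now at pos=23)
pos=23: enter STRING mode
pos=23: emit STR "a" (now at pos=26)
pos=27: enter STRING mode
pos=27: emit STR "yes" (now at pos=32)
pos=33: emit RPAREN ')'
pos=35: enter COMMENT mode (saw '/*')
exit COMMENT mode (now at pos=45)
DONE. 9 tokens: [PLUS, NUM, STR, STAR, RPAREN, NUM, STR, STR, RPAREN]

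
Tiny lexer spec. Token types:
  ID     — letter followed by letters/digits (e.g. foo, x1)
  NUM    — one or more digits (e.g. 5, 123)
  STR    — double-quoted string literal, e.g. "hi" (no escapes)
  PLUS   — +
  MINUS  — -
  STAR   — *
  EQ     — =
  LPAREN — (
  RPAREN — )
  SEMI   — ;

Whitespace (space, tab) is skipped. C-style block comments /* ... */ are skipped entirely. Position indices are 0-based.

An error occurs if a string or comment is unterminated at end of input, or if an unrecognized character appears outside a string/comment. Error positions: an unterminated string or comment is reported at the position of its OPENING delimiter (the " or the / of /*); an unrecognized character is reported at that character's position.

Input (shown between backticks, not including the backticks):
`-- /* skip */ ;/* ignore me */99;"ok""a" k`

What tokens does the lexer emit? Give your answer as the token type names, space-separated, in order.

Answer: MINUS MINUS SEMI NUM SEMI STR STR ID

Derivation:
pos=0: emit MINUS '-'
pos=1: emit MINUS '-'
pos=3: enter COMMENT mode (saw '/*')
exit COMMENT mode (now at pos=13)
pos=14: emit SEMI ';'
pos=15: enter COMMENT mode (saw '/*')
exit COMMENT mode (now at pos=30)
pos=30: emit NUM '99' (now at pos=32)
pos=32: emit SEMI ';'
pos=33: enter STRING mode
pos=33: emit STR "ok" (now at pos=37)
pos=37: enter STRING mode
pos=37: emit STR "a" (now at pos=40)
pos=41: emit ID 'k' (now at pos=42)
DONE. 8 tokens: [MINUS, MINUS, SEMI, NUM, SEMI, STR, STR, ID]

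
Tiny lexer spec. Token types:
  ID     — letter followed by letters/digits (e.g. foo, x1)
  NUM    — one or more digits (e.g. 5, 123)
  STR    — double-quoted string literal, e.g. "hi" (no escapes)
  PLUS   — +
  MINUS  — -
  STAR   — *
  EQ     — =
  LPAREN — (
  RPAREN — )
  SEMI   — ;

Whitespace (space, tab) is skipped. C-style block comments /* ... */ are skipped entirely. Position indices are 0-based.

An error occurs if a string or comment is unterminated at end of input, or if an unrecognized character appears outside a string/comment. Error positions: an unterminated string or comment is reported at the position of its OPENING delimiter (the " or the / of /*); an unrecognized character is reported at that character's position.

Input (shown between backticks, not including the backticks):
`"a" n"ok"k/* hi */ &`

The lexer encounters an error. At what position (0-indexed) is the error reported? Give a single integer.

Answer: 19

Derivation:
pos=0: enter STRING mode
pos=0: emit STR "a" (now at pos=3)
pos=4: emit ID 'n' (now at pos=5)
pos=5: enter STRING mode
pos=5: emit STR "ok" (now at pos=9)
pos=9: emit ID 'k' (now at pos=10)
pos=10: enter COMMENT mode (saw '/*')
exit COMMENT mode (now at pos=18)
pos=19: ERROR — unrecognized char '&'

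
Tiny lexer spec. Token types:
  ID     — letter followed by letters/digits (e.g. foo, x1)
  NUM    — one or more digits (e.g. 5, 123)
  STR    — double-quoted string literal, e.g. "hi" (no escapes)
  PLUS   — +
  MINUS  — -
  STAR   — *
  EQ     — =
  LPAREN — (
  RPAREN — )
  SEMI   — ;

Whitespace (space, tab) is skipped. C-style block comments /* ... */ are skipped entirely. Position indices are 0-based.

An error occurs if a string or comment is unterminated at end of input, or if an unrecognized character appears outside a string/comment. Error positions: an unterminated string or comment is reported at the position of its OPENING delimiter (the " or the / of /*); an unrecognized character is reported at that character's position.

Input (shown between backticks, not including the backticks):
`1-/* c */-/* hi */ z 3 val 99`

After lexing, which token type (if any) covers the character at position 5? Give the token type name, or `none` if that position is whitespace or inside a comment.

pos=0: emit NUM '1' (now at pos=1)
pos=1: emit MINUS '-'
pos=2: enter COMMENT mode (saw '/*')
exit COMMENT mode (now at pos=9)
pos=9: emit MINUS '-'
pos=10: enter COMMENT mode (saw '/*')
exit COMMENT mode (now at pos=18)
pos=19: emit ID 'z' (now at pos=20)
pos=21: emit NUM '3' (now at pos=22)
pos=23: emit ID 'val' (now at pos=26)
pos=27: emit NUM '99' (now at pos=29)
DONE. 7 tokens: [NUM, MINUS, MINUS, ID, NUM, ID, NUM]
Position 5: char is 'c' -> none

Answer: none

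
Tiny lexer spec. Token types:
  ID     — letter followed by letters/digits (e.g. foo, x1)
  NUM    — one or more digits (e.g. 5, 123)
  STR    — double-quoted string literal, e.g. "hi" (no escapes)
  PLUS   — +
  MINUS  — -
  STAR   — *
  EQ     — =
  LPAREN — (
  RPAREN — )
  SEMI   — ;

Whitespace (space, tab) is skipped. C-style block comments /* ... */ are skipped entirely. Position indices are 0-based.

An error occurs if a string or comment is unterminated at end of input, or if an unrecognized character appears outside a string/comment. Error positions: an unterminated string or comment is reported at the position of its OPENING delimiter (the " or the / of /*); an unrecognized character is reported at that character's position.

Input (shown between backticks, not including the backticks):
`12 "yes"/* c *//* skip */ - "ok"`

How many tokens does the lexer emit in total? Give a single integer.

pos=0: emit NUM '12' (now at pos=2)
pos=3: enter STRING mode
pos=3: emit STR "yes" (now at pos=8)
pos=8: enter COMMENT mode (saw '/*')
exit COMMENT mode (now at pos=15)
pos=15: enter COMMENT mode (saw '/*')
exit COMMENT mode (now at pos=25)
pos=26: emit MINUS '-'
pos=28: enter STRING mode
pos=28: emit STR "ok" (now at pos=32)
DONE. 4 tokens: [NUM, STR, MINUS, STR]

Answer: 4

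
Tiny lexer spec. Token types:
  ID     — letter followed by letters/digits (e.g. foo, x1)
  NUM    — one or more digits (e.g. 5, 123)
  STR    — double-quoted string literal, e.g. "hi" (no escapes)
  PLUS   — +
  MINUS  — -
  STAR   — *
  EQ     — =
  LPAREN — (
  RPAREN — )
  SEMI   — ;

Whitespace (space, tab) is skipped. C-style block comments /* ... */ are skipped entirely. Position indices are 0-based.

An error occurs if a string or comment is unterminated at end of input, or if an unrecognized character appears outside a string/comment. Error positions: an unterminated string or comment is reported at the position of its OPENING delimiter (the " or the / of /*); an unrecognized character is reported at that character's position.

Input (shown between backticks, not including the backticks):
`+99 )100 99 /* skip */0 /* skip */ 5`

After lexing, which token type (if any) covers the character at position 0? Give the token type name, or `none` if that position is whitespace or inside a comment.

Answer: PLUS

Derivation:
pos=0: emit PLUS '+'
pos=1: emit NUM '99' (now at pos=3)
pos=4: emit RPAREN ')'
pos=5: emit NUM '100' (now at pos=8)
pos=9: emit NUM '99' (now at pos=11)
pos=12: enter COMMENT mode (saw '/*')
exit COMMENT mode (now at pos=22)
pos=22: emit NUM '0' (now at pos=23)
pos=24: enter COMMENT mode (saw '/*')
exit COMMENT mode (now at pos=34)
pos=35: emit NUM '5' (now at pos=36)
DONE. 7 tokens: [PLUS, NUM, RPAREN, NUM, NUM, NUM, NUM]
Position 0: char is '+' -> PLUS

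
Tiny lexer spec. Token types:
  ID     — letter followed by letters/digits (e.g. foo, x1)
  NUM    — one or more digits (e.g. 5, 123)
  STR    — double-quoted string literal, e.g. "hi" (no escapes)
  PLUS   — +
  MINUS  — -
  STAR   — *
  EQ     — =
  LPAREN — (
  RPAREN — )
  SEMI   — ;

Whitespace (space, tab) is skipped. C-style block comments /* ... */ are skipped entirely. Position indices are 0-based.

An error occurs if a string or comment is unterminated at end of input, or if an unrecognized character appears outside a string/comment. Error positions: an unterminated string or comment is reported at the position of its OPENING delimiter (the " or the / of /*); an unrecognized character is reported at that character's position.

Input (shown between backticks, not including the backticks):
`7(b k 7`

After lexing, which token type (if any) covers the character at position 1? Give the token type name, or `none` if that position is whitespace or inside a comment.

Answer: LPAREN

Derivation:
pos=0: emit NUM '7' (now at pos=1)
pos=1: emit LPAREN '('
pos=2: emit ID 'b' (now at pos=3)
pos=4: emit ID 'k' (now at pos=5)
pos=6: emit NUM '7' (now at pos=7)
DONE. 5 tokens: [NUM, LPAREN, ID, ID, NUM]
Position 1: char is '(' -> LPAREN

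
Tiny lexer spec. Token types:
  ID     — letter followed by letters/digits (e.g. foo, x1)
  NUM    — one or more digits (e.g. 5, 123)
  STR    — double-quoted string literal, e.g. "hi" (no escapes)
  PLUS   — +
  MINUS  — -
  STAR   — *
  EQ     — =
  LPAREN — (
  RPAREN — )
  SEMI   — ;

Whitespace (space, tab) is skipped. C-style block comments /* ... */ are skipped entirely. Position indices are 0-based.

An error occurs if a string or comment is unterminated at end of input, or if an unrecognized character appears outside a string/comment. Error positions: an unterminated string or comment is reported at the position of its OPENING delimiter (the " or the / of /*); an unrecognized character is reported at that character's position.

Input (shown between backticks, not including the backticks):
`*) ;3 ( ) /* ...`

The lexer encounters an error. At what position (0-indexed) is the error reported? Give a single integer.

pos=0: emit STAR '*'
pos=1: emit RPAREN ')'
pos=3: emit SEMI ';'
pos=4: emit NUM '3' (now at pos=5)
pos=6: emit LPAREN '('
pos=8: emit RPAREN ')'
pos=10: enter COMMENT mode (saw '/*')
pos=10: ERROR — unterminated comment (reached EOF)

Answer: 10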